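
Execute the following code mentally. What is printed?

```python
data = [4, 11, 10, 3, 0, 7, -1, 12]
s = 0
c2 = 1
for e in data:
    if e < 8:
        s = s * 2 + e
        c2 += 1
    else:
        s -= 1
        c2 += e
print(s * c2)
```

2652

e=4: <8, s = 0*2+4 = 4; c2=2
e=11: not <8, s = 4-1 = 3; c2=13
e=10: not <8, s = 3-1 = 2; c2=23
e=3: <8, s = 2*2+3 = 7; c2=24
e=0: <8, s = 7*2+0 = 14; c2=25
e=7: <8, s = 14*2+7 = 35; c2=26
e=-1: <8, s = 35*2+(-1) = 69; c2=27
e=12: not <8, s = 69-1 = 68; c2=39
s*c2 = 68*39 = 2652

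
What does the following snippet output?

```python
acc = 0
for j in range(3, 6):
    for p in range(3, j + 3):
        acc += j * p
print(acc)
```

j=3,p=3: acc = 0+9 = 9
j=3,p=4: acc = 9+12 = 21
j=3,p=5: acc = 21+15 = 36
j=4,p=3: acc = 36+12 = 48
j=4,p=4: acc = 48+16 = 64
j=4,p=5: acc = 64+20 = 84
j=4,p=6: acc = 84+24 = 108
j=5,p=3: acc = 108+15 = 123
j=5,p=4: acc = 123+20 = 143
j=5,p=5: acc = 143+25 = 168
j=5,p=6: acc = 168+30 = 198
j=5,p=7: acc = 198+35 = 233

233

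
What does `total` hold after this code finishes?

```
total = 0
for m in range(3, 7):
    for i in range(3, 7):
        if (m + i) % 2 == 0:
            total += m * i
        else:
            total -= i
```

m=3,i=3: even sum, total = 0+9 = 9
m=3,i=4: odd sum, total = 9-4 = 5
m=3,i=5: even sum, total = 5+15 = 20
m=3,i=6: odd sum, total = 20-6 = 14
m=4,i=3: odd sum, total = 14-3 = 11
m=4,i=4: even sum, total = 11+16 = 27
m=4,i=5: odd sum, total = 27-5 = 22
m=4,i=6: even sum, total = 22+24 = 46
m=5,i=3: even sum, total = 46+15 = 61
m=5,i=4: odd sum, total = 61-4 = 57
m=5,i=5: even sum, total = 57+25 = 82
m=5,i=6: odd sum, total = 82-6 = 76
m=6,i=3: odd sum, total = 76-3 = 73
m=6,i=4: even sum, total = 73+24 = 97
m=6,i=5: odd sum, total = 97-5 = 92
m=6,i=6: even sum, total = 92+36 = 128

128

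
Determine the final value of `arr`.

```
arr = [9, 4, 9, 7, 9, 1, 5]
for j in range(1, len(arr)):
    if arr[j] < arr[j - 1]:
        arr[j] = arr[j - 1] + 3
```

j=1: 4<9, arr[1] = 9+3 = 12 → [9, 12, 9, 7, 9, 1, 5]
j=2: 9<12, arr[2] = 12+3 = 15 → [9, 12, 15, 7, 9, 1, 5]
j=3: 7<15, arr[3] = 15+3 = 18 → [9, 12, 15, 18, 9, 1, 5]
j=4: 9<18, arr[4] = 18+3 = 21 → [9, 12, 15, 18, 21, 1, 5]
j=5: 1<21, arr[5] = 21+3 = 24 → [9, 12, 15, 18, 21, 24, 5]
j=6: 5<24, arr[6] = 24+3 = 27 → [9, 12, 15, 18, 21, 24, 27]

[9, 12, 15, 18, 21, 24, 27]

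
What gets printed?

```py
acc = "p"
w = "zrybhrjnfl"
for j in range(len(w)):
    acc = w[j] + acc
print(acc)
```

lfnjrhbyrzp

j=0: prepend 'z' → 'zp'
j=1: prepend 'r' → 'rzp'
j=2: prepend 'y' → 'yrzp'
j=3: prepend 'b' → 'byrzp'
j=4: prepend 'h' → 'hbyrzp'
j=5: prepend 'r' → 'rhbyrzp'
j=6: prepend 'j' → 'jrhbyrzp'
j=7: prepend 'n' → 'njrhbyrzp'
j=8: prepend 'f' → 'fnjrhbyrzp'
j=9: prepend 'l' → 'lfnjrhbyrzp'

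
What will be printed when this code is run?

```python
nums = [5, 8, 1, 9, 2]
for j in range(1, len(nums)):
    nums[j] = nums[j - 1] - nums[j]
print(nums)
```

j=1: nums[1] = 5-8 = -3 → [5, -3, 1, 9, 2]
j=2: nums[2] = (-3)-1 = -4 → [5, -3, -4, 9, 2]
j=3: nums[3] = (-4)-9 = -13 → [5, -3, -4, -13, 2]
j=4: nums[4] = (-13)-2 = -15 → [5, -3, -4, -13, -15]

[5, -3, -4, -13, -15]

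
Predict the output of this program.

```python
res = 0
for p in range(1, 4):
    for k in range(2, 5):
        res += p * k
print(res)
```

p=1,k=2: res = 0+2 = 2
p=1,k=3: res = 2+3 = 5
p=1,k=4: res = 5+4 = 9
p=2,k=2: res = 9+4 = 13
p=2,k=3: res = 13+6 = 19
p=2,k=4: res = 19+8 = 27
p=3,k=2: res = 27+6 = 33
p=3,k=3: res = 33+9 = 42
p=3,k=4: res = 42+12 = 54

54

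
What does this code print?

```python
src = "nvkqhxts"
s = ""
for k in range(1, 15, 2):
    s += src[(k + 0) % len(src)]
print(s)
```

vqxsvqx

k=1: add src[1]='v' → 'v'
k=3: add src[3]='q' → 'vq'
k=5: add src[5]='x' → 'vqx'
k=7: add src[7]='s' → 'vqxs'
k=9: add src[1]='v' → 'vqxsv'
k=11: add src[3]='q' → 'vqxsvq'
k=13: add src[5]='x' → 'vqxsvqx'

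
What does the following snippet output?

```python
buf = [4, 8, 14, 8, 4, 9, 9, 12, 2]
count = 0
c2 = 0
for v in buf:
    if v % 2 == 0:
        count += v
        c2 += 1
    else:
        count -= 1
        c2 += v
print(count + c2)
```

75

v=4: even, count = 0+4 = 4; c2=1
v=8: even, count = 4+8 = 12; c2=2
v=14: even, count = 12+14 = 26; c2=3
v=8: even, count = 26+8 = 34; c2=4
v=4: even, count = 34+4 = 38; c2=5
v=9: not even, count = 38-1 = 37; c2=14
v=9: not even, count = 37-1 = 36; c2=23
v=12: even, count = 36+12 = 48; c2=24
v=2: even, count = 48+2 = 50; c2=25
count+c2 = 50+25 = 75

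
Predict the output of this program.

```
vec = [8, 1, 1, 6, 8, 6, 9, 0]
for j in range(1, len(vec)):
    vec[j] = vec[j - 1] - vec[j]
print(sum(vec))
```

-47

j=1: vec[1] = 8-1 = 7 → [8, 7, 1, 6, 8, 6, 9, 0]
j=2: vec[2] = 7-1 = 6 → [8, 7, 6, 6, 8, 6, 9, 0]
j=3: vec[3] = 6-6 = 0 → [8, 7, 6, 0, 8, 6, 9, 0]
j=4: vec[4] = 0-8 = -8 → [8, 7, 6, 0, -8, 6, 9, 0]
j=5: vec[5] = (-8)-6 = -14 → [8, 7, 6, 0, -8, -14, 9, 0]
j=6: vec[6] = (-14)-9 = -23 → [8, 7, 6, 0, -8, -14, -23, 0]
j=7: vec[7] = (-23)-0 = -23 → [8, 7, 6, 0, -8, -14, -23, -23]
sum = -47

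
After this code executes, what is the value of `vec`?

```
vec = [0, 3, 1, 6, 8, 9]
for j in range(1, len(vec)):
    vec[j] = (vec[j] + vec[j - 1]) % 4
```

j=1: vec[1] = (3+0)%4 = 3 → [0, 3, 1, 6, 8, 9]
j=2: vec[2] = (1+3)%4 = 0 → [0, 3, 0, 6, 8, 9]
j=3: vec[3] = (6+0)%4 = 2 → [0, 3, 0, 2, 8, 9]
j=4: vec[4] = (8+2)%4 = 2 → [0, 3, 0, 2, 2, 9]
j=5: vec[5] = (9+2)%4 = 3 → [0, 3, 0, 2, 2, 3]

[0, 3, 0, 2, 2, 3]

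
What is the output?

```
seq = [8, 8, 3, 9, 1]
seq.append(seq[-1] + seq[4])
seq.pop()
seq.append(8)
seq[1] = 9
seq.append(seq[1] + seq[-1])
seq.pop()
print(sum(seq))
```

append seq[-1]+seq[4] = 1+1 = 2 → [8, 8, 3, 9, 1, 2]
pop() removes 2 → [8, 8, 3, 9, 1]
append 8 → [8, 8, 3, 9, 1, 8]
seq[1] = 9 → [8, 9, 3, 9, 1, 8]
append seq[1]+seq[-1] = 9+8 = 17 → [8, 9, 3, 9, 1, 8, 17]
pop() removes 17 → [8, 9, 3, 9, 1, 8]
sum = 38

38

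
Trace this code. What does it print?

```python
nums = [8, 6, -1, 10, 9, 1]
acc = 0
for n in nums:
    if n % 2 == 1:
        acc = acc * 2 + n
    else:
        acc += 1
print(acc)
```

n=8: not odd, acc = 0+1 = 1
n=6: not odd, acc = 1+1 = 2
n=-1: odd, acc = 2*2+(-1) = 3
n=10: not odd, acc = 3+1 = 4
n=9: odd, acc = 4*2+9 = 17
n=1: odd, acc = 17*2+1 = 35

35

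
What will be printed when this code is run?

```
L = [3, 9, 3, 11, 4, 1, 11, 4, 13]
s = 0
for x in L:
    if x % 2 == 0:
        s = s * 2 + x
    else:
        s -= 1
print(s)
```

-9

x=3: not even, s = 0-1 = -1
x=9: not even, s = (-1)-1 = -2
x=3: not even, s = (-2)-1 = -3
x=11: not even, s = (-3)-1 = -4
x=4: even, s = (-4)*2+4 = -4
x=1: not even, s = (-4)-1 = -5
x=11: not even, s = (-5)-1 = -6
x=4: even, s = (-6)*2+4 = -8
x=13: not even, s = (-8)-1 = -9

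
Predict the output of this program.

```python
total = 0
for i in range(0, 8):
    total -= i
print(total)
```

-28

i=0: total = 0-0 = 0
i=1: total = 0-1 = -1
i=2: total = (-1)-2 = -3
i=3: total = (-3)-3 = -6
i=4: total = (-6)-4 = -10
i=5: total = (-10)-5 = -15
i=6: total = (-15)-6 = -21
i=7: total = (-21)-7 = -28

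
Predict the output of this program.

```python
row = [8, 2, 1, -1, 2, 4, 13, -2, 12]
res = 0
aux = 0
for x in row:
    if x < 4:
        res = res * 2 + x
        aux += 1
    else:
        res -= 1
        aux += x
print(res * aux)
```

42

x=8: not <4, res = 0-1 = -1; aux=8
x=2: <4, res = (-1)*2+2 = 0; aux=9
x=1: <4, res = 0*2+1 = 1; aux=10
x=-1: <4, res = 1*2+(-1) = 1; aux=11
x=2: <4, res = 1*2+2 = 4; aux=12
x=4: not <4, res = 4-1 = 3; aux=16
x=13: not <4, res = 3-1 = 2; aux=29
x=-2: <4, res = 2*2+(-2) = 2; aux=30
x=12: not <4, res = 2-1 = 1; aux=42
res*aux = 1*42 = 42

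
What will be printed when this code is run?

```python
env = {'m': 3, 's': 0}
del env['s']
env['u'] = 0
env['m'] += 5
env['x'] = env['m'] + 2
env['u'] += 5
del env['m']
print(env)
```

{'u': 5, 'x': 10}

del 's' → {'m': 3}
env['u'] = 0 → {'m': 3, 'u': 0}
env['m'] = 3+5 = 8 → {'m': 8, 'u': 0}
env['x'] = env['m']+2 = 10 → {'m': 8, 'u': 0, 'x': 10}
env['u'] = 0+5 = 5 → {'m': 8, 'u': 5, 'x': 10}
del 'm' → {'u': 5, 'x': 10}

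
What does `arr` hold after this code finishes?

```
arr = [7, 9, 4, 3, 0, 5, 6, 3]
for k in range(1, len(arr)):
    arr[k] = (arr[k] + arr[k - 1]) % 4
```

[7, 0, 0, 3, 3, 0, 2, 1]

k=1: arr[1] = (9+7)%4 = 0 → [7, 0, 4, 3, 0, 5, 6, 3]
k=2: arr[2] = (4+0)%4 = 0 → [7, 0, 0, 3, 0, 5, 6, 3]
k=3: arr[3] = (3+0)%4 = 3 → [7, 0, 0, 3, 0, 5, 6, 3]
k=4: arr[4] = (0+3)%4 = 3 → [7, 0, 0, 3, 3, 5, 6, 3]
k=5: arr[5] = (5+3)%4 = 0 → [7, 0, 0, 3, 3, 0, 6, 3]
k=6: arr[6] = (6+0)%4 = 2 → [7, 0, 0, 3, 3, 0, 2, 3]
k=7: arr[7] = (3+2)%4 = 1 → [7, 0, 0, 3, 3, 0, 2, 1]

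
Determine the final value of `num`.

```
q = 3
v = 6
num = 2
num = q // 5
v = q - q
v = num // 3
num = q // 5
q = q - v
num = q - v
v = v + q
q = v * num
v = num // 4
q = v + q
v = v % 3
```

3

num = 3//5 = 0
v = 3-3 = 0
v = 0//3 = 0
num = 3//5 = 0
q = 3-0 = 3
num = 3-0 = 3
v = 0+3 = 3
q = 3*3 = 9
v = 3//4 = 0
q = 0+9 = 9
v = 0%3 = 0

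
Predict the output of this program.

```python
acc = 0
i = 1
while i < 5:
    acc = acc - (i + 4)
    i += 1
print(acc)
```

-26

i=1: acc = 0-5 = -5
i=2: acc = (-5)-6 = -11
i=3: acc = (-11)-7 = -18
i=4: acc = (-18)-8 = -26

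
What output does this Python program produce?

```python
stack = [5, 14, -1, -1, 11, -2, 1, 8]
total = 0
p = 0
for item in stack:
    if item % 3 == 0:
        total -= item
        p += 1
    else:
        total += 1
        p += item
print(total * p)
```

item=5: not %3==0, total = 0+1 = 1; p=5
item=14: not %3==0, total = 1+1 = 2; p=19
item=-1: not %3==0, total = 2+1 = 3; p=18
item=-1: not %3==0, total = 3+1 = 4; p=17
item=11: not %3==0, total = 4+1 = 5; p=28
item=-2: not %3==0, total = 5+1 = 6; p=26
item=1: not %3==0, total = 6+1 = 7; p=27
item=8: not %3==0, total = 7+1 = 8; p=35
total*p = 8*35 = 280

280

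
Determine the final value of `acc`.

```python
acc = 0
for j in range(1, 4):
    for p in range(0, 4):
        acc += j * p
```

j=1,p=0: acc = 0+0 = 0
j=1,p=1: acc = 0+1 = 1
j=1,p=2: acc = 1+2 = 3
j=1,p=3: acc = 3+3 = 6
j=2,p=0: acc = 6+0 = 6
j=2,p=1: acc = 6+2 = 8
j=2,p=2: acc = 8+4 = 12
j=2,p=3: acc = 12+6 = 18
j=3,p=0: acc = 18+0 = 18
j=3,p=1: acc = 18+3 = 21
j=3,p=2: acc = 21+6 = 27
j=3,p=3: acc = 27+9 = 36

36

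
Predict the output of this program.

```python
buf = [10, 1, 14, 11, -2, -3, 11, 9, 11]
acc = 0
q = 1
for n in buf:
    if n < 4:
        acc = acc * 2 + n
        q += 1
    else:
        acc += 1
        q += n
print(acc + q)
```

86

n=10: not <4, acc = 0+1 = 1; q=11
n=1: <4, acc = 1*2+1 = 3; q=12
n=14: not <4, acc = 3+1 = 4; q=26
n=11: not <4, acc = 4+1 = 5; q=37
n=-2: <4, acc = 5*2+(-2) = 8; q=38
n=-3: <4, acc = 8*2+(-3) = 13; q=39
n=11: not <4, acc = 13+1 = 14; q=50
n=9: not <4, acc = 14+1 = 15; q=59
n=11: not <4, acc = 15+1 = 16; q=70
acc+q = 16+70 = 86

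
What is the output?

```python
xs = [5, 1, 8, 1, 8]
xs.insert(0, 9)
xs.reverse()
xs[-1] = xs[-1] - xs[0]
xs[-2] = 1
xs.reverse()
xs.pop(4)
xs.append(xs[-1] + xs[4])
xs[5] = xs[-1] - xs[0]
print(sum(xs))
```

insert 9 at 0 → [9, 5, 1, 8, 1, 8]
reverse → [8, 1, 8, 1, 5, 9]
xs[-1] = xs[-1]-xs[0] = 9-8 = 1 → [8, 1, 8, 1, 5, 1]
xs[-2] = 1 → [8, 1, 8, 1, 1, 1]
reverse → [1, 1, 1, 8, 1, 8]
pop(4) removes 1 → [1, 1, 1, 8, 8]
append xs[-1]+xs[4] = 8+8 = 16 → [1, 1, 1, 8, 8, 16]
xs[5] = xs[-1]-xs[0] = 16-1 = 15 → [1, 1, 1, 8, 8, 15]
sum = 34

34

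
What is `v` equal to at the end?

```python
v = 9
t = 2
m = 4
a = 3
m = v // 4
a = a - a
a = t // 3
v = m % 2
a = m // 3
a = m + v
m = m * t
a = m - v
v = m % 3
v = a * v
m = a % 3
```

m = 9//4 = 2
a = 3-3 = 0
a = 2//3 = 0
v = 2%2 = 0
a = 2//3 = 0
a = 2+0 = 2
m = 2*2 = 4
a = 4-0 = 4
v = 4%3 = 1
v = 4*1 = 4
m = 4%3 = 1

4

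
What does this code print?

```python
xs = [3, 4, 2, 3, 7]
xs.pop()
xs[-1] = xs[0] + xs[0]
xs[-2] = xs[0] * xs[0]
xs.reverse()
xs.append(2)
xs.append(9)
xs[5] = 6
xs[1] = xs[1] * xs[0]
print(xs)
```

pop() removes 7 → [3, 4, 2, 3]
xs[-1] = xs[0]+xs[0] = 3+3 = 6 → [3, 4, 2, 6]
xs[-2] = xs[0]*xs[0] = 3*3 = 9 → [3, 4, 9, 6]
reverse → [6, 9, 4, 3]
append 2 → [6, 9, 4, 3, 2]
append 9 → [6, 9, 4, 3, 2, 9]
xs[5] = 6 → [6, 9, 4, 3, 2, 6]
xs[1] = xs[1]*xs[0] = 9*6 = 54 → [6, 54, 4, 3, 2, 6]

[6, 54, 4, 3, 2, 6]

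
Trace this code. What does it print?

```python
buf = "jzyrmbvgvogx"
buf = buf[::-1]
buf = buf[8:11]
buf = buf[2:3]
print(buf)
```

reverse → 'xgovgvbmryzj'
slice [8:11] → 'ryz'
slice [2:3] → 'z'

z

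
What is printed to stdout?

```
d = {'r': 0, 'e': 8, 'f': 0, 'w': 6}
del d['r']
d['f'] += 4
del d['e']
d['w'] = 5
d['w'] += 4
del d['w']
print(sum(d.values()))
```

del 'r' → {'e': 8, 'f': 0, 'w': 6}
d['f'] = 0+4 = 4 → {'e': 8, 'f': 4, 'w': 6}
del 'e' → {'f': 4, 'w': 6}
d['w'] = 5 → {'f': 4, 'w': 5}
d['w'] = 5+4 = 9 → {'f': 4, 'w': 9}
del 'w' → {'f': 4}
sum of values = 4

4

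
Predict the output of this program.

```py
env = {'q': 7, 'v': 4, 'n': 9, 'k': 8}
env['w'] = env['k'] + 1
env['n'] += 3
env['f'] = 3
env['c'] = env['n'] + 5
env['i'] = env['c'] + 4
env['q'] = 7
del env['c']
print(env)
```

{'q': 7, 'v': 4, 'n': 12, 'k': 8, 'w': 9, 'f': 3, 'i': 21}

env['w'] = env['k']+1 = 9 → {'q': 7, 'v': 4, 'n': 9, 'k': 8, 'w': 9}
env['n'] = 9+3 = 12 → {'q': 7, 'v': 4, 'n': 12, 'k': 8, 'w': 9}
env['f'] = 3 → {'q': 7, 'v': 4, 'n': 12, 'k': 8, 'w': 9, 'f': 3}
env['c'] = env['n']+5 = 17 → {'q': 7, 'v': 4, 'n': 12, 'k': 8, 'w': 9, 'f': 3, 'c': 17}
env['i'] = env['c']+4 = 21 → {'q': 7, 'v': 4, 'n': 12, 'k': 8, 'w': 9, 'f': 3, 'c': 17, 'i': 21}
env['q'] = 7 → {'q': 7, 'v': 4, 'n': 12, 'k': 8, 'w': 9, 'f': 3, 'c': 17, 'i': 21}
del 'c' → {'q': 7, 'v': 4, 'n': 12, 'k': 8, 'w': 9, 'f': 3, 'i': 21}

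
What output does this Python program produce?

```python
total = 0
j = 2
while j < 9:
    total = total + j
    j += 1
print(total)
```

j=2: total = 0+2 = 2
j=3: total = 2+3 = 5
j=4: total = 5+4 = 9
j=5: total = 9+5 = 14
j=6: total = 14+6 = 20
j=7: total = 20+7 = 27
j=8: total = 27+8 = 35

35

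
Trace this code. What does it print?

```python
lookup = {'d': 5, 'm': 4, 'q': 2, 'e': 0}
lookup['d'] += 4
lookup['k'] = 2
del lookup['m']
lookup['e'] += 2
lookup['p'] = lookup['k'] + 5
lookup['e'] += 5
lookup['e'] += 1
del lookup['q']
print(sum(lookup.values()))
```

26

lookup['d'] = 5+4 = 9 → {'d': 9, 'm': 4, 'q': 2, 'e': 0}
lookup['k'] = 2 → {'d': 9, 'm': 4, 'q': 2, 'e': 0, 'k': 2}
del 'm' → {'d': 9, 'q': 2, 'e': 0, 'k': 2}
lookup['e'] = 0+2 = 2 → {'d': 9, 'q': 2, 'e': 2, 'k': 2}
lookup['p'] = lookup['k']+5 = 7 → {'d': 9, 'q': 2, 'e': 2, 'k': 2, 'p': 7}
lookup['e'] = 2+5 = 7 → {'d': 9, 'q': 2, 'e': 7, 'k': 2, 'p': 7}
lookup['e'] = 7+1 = 8 → {'d': 9, 'q': 2, 'e': 8, 'k': 2, 'p': 7}
del 'q' → {'d': 9, 'e': 8, 'k': 2, 'p': 7}
sum of values = 26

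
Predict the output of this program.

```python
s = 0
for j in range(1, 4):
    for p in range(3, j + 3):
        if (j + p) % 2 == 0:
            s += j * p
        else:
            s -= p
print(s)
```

28

j=1,p=3: even sum, s = 0+3 = 3
j=2,p=3: odd sum, s = 3-3 = 0
j=2,p=4: even sum, s = 0+8 = 8
j=3,p=3: even sum, s = 8+9 = 17
j=3,p=4: odd sum, s = 17-4 = 13
j=3,p=5: even sum, s = 13+15 = 28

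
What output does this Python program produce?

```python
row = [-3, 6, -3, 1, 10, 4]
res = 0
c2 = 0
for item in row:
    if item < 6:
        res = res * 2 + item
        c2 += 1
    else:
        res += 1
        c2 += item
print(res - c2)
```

-40

item=-3: <6, res = 0*2+(-3) = -3; c2=1
item=6: not <6, res = (-3)+1 = -2; c2=7
item=-3: <6, res = (-2)*2+(-3) = -7; c2=8
item=1: <6, res = (-7)*2+1 = -13; c2=9
item=10: not <6, res = (-13)+1 = -12; c2=19
item=4: <6, res = (-12)*2+4 = -20; c2=20
res-c2 = (-20)-20 = -40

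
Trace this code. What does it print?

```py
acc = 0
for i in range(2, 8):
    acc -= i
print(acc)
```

i=2: acc = 0-2 = -2
i=3: acc = (-2)-3 = -5
i=4: acc = (-5)-4 = -9
i=5: acc = (-9)-5 = -14
i=6: acc = (-14)-6 = -20
i=7: acc = (-20)-7 = -27

-27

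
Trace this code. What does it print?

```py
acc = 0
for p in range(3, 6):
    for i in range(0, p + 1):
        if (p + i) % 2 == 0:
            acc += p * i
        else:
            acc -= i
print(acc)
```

p=3,i=0: odd sum, acc = 0-0 = 0
p=3,i=1: even sum, acc = 0+3 = 3
p=3,i=2: odd sum, acc = 3-2 = 1
p=3,i=3: even sum, acc = 1+9 = 10
p=4,i=0: even sum, acc = 10+0 = 10
p=4,i=1: odd sum, acc = 10-1 = 9
p=4,i=2: even sum, acc = 9+8 = 17
p=4,i=3: odd sum, acc = 17-3 = 14
p=4,i=4: even sum, acc = 14+16 = 30
p=5,i=0: odd sum, acc = 30-0 = 30
p=5,i=1: even sum, acc = 30+5 = 35
p=5,i=2: odd sum, acc = 35-2 = 33
p=5,i=3: even sum, acc = 33+15 = 48
p=5,i=4: odd sum, acc = 48-4 = 44
p=5,i=5: even sum, acc = 44+25 = 69

69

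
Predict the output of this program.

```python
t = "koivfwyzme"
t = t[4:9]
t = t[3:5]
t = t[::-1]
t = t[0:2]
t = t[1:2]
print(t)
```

slice [4:9] → 'fwyzm'
slice [3:5] → 'zm'
reverse → 'mz'
slice [0:2] → 'mz'
slice [1:2] → 'z'

z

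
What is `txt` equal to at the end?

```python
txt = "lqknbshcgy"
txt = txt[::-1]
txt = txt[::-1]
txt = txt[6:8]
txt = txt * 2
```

'hchc'

reverse → 'ygchsbnkql'
reverse → 'lqknbshcgy'
slice [6:8] → 'hc'
repeat ×2 → 'hchc'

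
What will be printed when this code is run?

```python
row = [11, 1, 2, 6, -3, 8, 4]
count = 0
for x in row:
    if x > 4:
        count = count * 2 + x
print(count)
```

64

x=11: >4, count = 0*2+11 = 11
x=1: not >4
x=2: not >4
x=6: >4, count = 11*2+6 = 28
x=-3: not >4
x=8: >4, count = 28*2+8 = 64
x=4: not >4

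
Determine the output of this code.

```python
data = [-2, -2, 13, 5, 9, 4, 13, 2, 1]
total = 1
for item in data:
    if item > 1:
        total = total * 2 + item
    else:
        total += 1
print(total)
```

item=-2: not >1, total = 1+1 = 2
item=-2: not >1, total = 2+1 = 3
item=13: >1, total = 3*2+13 = 19
item=5: >1, total = 19*2+5 = 43
item=9: >1, total = 43*2+9 = 95
item=4: >1, total = 95*2+4 = 194
item=13: >1, total = 194*2+13 = 401
item=2: >1, total = 401*2+2 = 804
item=1: not >1, total = 804+1 = 805

805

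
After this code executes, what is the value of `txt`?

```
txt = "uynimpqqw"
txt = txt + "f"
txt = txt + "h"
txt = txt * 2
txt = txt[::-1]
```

'hfwqqpminyuhfwqqpminyu'

+ 'f' → 'uynimpqqwf'
+ 'h' → 'uynimpqqwfh'
repeat ×2 → 'uynimpqqwfhuynimpqqwfh'
reverse → 'hfwqqpminyuhfwqqpminyu'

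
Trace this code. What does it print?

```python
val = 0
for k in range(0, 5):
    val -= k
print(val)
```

-10

k=0: val = 0-0 = 0
k=1: val = 0-1 = -1
k=2: val = (-1)-2 = -3
k=3: val = (-3)-3 = -6
k=4: val = (-6)-4 = -10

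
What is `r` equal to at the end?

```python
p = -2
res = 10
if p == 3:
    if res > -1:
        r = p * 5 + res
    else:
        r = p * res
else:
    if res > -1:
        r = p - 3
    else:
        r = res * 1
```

p=-2, res=10
p == 3 is False; res > -1 is True
→ r = p - 3 = -5

-5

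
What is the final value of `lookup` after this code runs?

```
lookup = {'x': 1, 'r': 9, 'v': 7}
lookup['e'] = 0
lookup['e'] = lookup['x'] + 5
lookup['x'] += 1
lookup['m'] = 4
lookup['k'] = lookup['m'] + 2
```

lookup['e'] = 0 → {'x': 1, 'r': 9, 'v': 7, 'e': 0}
lookup['e'] = lookup['x']+5 = 6 → {'x': 1, 'r': 9, 'v': 7, 'e': 6}
lookup['x'] = 1+1 = 2 → {'x': 2, 'r': 9, 'v': 7, 'e': 6}
lookup['m'] = 4 → {'x': 2, 'r': 9, 'v': 7, 'e': 6, 'm': 4}
lookup['k'] = lookup['m']+2 = 6 → {'x': 2, 'r': 9, 'v': 7, 'e': 6, 'm': 4, 'k': 6}

{'x': 2, 'r': 9, 'v': 7, 'e': 6, 'm': 4, 'k': 6}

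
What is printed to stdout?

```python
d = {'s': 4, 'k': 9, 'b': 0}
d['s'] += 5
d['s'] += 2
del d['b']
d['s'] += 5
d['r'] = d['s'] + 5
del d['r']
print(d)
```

d['s'] = 4+5 = 9 → {'s': 9, 'k': 9, 'b': 0}
d['s'] = 9+2 = 11 → {'s': 11, 'k': 9, 'b': 0}
del 'b' → {'s': 11, 'k': 9}
d['s'] = 11+5 = 16 → {'s': 16, 'k': 9}
d['r'] = d['s']+5 = 21 → {'s': 16, 'k': 9, 'r': 21}
del 'r' → {'s': 16, 'k': 9}

{'s': 16, 'k': 9}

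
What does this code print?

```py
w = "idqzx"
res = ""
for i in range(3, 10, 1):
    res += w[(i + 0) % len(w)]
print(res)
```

i=3: add w[3]='z' → 'z'
i=4: add w[4]='x' → 'zx'
i=5: add w[0]='i' → 'zxi'
i=6: add w[1]='d' → 'zxid'
i=7: add w[2]='q' → 'zxidq'
i=8: add w[3]='z' → 'zxidqz'
i=9: add w[4]='x' → 'zxidqzx'

zxidqzx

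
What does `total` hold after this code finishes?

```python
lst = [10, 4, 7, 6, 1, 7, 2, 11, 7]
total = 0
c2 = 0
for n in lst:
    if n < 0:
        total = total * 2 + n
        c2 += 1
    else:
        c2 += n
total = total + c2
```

n=10: not <0; c2=10
n=4: not <0; c2=14
n=7: not <0; c2=21
n=6: not <0; c2=27
n=1: not <0; c2=28
n=7: not <0; c2=35
n=2: not <0; c2=37
n=11: not <0; c2=48
n=7: not <0; c2=55
total+c2 = 0+55 = 55

55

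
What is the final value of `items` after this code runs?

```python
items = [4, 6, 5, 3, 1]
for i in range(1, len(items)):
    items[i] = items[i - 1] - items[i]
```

[4, -2, -7, -10, -11]

i=1: items[1] = 4-6 = -2 → [4, -2, 5, 3, 1]
i=2: items[2] = (-2)-5 = -7 → [4, -2, -7, 3, 1]
i=3: items[3] = (-7)-3 = -10 → [4, -2, -7, -10, 1]
i=4: items[4] = (-10)-1 = -11 → [4, -2, -7, -10, -11]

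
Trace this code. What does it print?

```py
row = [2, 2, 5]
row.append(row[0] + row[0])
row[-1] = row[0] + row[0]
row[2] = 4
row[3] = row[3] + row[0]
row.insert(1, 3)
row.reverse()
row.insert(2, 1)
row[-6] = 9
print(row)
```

append row[0]+row[0] = 2+2 = 4 → [2, 2, 5, 4]
row[-1] = row[0]+row[0] = 2+2 = 4 → [2, 2, 5, 4]
row[2] = 4 → [2, 2, 4, 4]
row[3] = row[3]+row[0] = 4+2 = 6 → [2, 2, 4, 6]
insert 3 at 1 → [2, 3, 2, 4, 6]
reverse → [6, 4, 2, 3, 2]
insert 1 at 2 → [6, 4, 1, 2, 3, 2]
row[-6] = 9 → [9, 4, 1, 2, 3, 2]

[9, 4, 1, 2, 3, 2]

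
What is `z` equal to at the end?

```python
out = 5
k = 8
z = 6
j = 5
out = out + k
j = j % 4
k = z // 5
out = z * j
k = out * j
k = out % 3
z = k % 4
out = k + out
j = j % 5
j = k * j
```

out = 5+8 = 13
j = 5%4 = 1
k = 6//5 = 1
out = 6*1 = 6
k = 6*1 = 6
k = 6%3 = 0
z = 0%4 = 0
out = 0+6 = 6
j = 1%5 = 1
j = 0*1 = 0

0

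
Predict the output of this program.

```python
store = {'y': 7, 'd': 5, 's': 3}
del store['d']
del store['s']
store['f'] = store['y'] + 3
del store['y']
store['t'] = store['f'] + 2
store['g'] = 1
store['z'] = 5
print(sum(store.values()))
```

28

del 'd' → {'y': 7, 's': 3}
del 's' → {'y': 7}
store['f'] = store['y']+3 = 10 → {'y': 7, 'f': 10}
del 'y' → {'f': 10}
store['t'] = store['f']+2 = 12 → {'f': 10, 't': 12}
store['g'] = 1 → {'f': 10, 't': 12, 'g': 1}
store['z'] = 5 → {'f': 10, 't': 12, 'g': 1, 'z': 5}
sum of values = 28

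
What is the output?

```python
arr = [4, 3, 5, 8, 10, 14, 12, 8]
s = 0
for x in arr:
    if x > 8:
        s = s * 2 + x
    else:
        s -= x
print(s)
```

-88

x=4: not >8, s = 0-4 = -4
x=3: not >8, s = (-4)-3 = -7
x=5: not >8, s = (-7)-5 = -12
x=8: not >8, s = (-12)-8 = -20
x=10: >8, s = (-20)*2+10 = -30
x=14: >8, s = (-30)*2+14 = -46
x=12: >8, s = (-46)*2+12 = -80
x=8: not >8, s = (-80)-8 = -88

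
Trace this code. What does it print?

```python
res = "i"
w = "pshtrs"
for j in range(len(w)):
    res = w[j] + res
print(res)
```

srthspi

j=0: prepend 'p' → 'pi'
j=1: prepend 's' → 'spi'
j=2: prepend 'h' → 'hspi'
j=3: prepend 't' → 'thspi'
j=4: prepend 'r' → 'rthspi'
j=5: prepend 's' → 'srthspi'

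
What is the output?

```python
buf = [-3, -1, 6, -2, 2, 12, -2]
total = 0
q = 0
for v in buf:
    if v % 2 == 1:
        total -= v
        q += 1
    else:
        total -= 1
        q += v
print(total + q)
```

v=-3: odd, total = 0-(-3) = 3; q=1
v=-1: odd, total = 3-(-1) = 4; q=2
v=6: not odd, total = 4-1 = 3; q=8
v=-2: not odd, total = 3-1 = 2; q=6
v=2: not odd, total = 2-1 = 1; q=8
v=12: not odd, total = 1-1 = 0; q=20
v=-2: not odd, total = 0-1 = -1; q=18
total+q = (-1)+18 = 17

17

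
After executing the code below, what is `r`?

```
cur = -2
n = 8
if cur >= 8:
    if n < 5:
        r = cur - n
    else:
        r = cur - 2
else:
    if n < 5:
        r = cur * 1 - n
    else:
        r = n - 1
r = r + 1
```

8

cur=-2, n=8
cur >= 8 is False; n < 5 is False
→ r = n - 1 = 7
r = 7+1 = 8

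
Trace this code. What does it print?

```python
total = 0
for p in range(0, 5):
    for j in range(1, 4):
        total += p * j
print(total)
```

p=0,j=1: total = 0+0 = 0
p=0,j=2: total = 0+0 = 0
p=0,j=3: total = 0+0 = 0
p=1,j=1: total = 0+1 = 1
p=1,j=2: total = 1+2 = 3
p=1,j=3: total = 3+3 = 6
p=2,j=1: total = 6+2 = 8
p=2,j=2: total = 8+4 = 12
p=2,j=3: total = 12+6 = 18
p=3,j=1: total = 18+3 = 21
p=3,j=2: total = 21+6 = 27
p=3,j=3: total = 27+9 = 36
p=4,j=1: total = 36+4 = 40
p=4,j=2: total = 40+8 = 48
p=4,j=3: total = 48+12 = 60

60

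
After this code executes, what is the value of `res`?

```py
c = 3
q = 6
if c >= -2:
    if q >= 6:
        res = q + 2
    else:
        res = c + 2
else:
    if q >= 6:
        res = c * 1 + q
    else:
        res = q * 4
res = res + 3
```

c=3, q=6
c >= -2 is True; q >= 6 is True
→ res = q + 2 = 8
res = 8+3 = 11

11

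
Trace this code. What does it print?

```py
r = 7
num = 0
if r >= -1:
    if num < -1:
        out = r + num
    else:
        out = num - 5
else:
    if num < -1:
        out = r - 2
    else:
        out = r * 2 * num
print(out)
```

-5

r=7, num=0
r >= -1 is True; num < -1 is False
→ out = num - 5 = -5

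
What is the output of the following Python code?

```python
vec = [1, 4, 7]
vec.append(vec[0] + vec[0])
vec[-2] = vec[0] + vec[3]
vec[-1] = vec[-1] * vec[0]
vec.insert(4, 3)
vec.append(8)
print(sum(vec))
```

append vec[0]+vec[0] = 1+1 = 2 → [1, 4, 7, 2]
vec[-2] = vec[0]+vec[3] = 1+2 = 3 → [1, 4, 3, 2]
vec[-1] = vec[-1]*vec[0] = 2*1 = 2 → [1, 4, 3, 2]
insert 3 at 4 → [1, 4, 3, 2, 3]
append 8 → [1, 4, 3, 2, 3, 8]
sum = 21

21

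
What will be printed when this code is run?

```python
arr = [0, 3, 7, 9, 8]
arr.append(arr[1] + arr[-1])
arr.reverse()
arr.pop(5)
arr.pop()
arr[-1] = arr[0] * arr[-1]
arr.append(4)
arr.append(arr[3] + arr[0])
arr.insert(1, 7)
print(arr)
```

append arr[1]+arr[-1] = 3+8 = 11 → [0, 3, 7, 9, 8, 11]
reverse → [11, 8, 9, 7, 3, 0]
pop(5) removes 0 → [11, 8, 9, 7, 3]
pop() removes 3 → [11, 8, 9, 7]
arr[-1] = arr[0]*arr[-1] = 11*7 = 77 → [11, 8, 9, 77]
append 4 → [11, 8, 9, 77, 4]
append arr[3]+arr[0] = 77+11 = 88 → [11, 8, 9, 77, 4, 88]
insert 7 at 1 → [11, 7, 8, 9, 77, 4, 88]

[11, 7, 8, 9, 77, 4, 88]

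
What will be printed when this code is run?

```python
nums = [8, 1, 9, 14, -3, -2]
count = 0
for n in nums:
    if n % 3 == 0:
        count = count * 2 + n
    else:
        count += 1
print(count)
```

26

n=8: not %3==0, count = 0+1 = 1
n=1: not %3==0, count = 1+1 = 2
n=9: %3==0, count = 2*2+9 = 13
n=14: not %3==0, count = 13+1 = 14
n=-3: %3==0, count = 14*2+(-3) = 25
n=-2: not %3==0, count = 25+1 = 26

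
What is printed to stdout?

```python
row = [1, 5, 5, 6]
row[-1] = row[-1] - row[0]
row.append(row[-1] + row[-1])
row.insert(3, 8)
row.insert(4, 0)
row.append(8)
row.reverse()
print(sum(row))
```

42

row[-1] = row[-1]-row[0] = 6-1 = 5 → [1, 5, 5, 5]
append row[-1]+row[-1] = 5+5 = 10 → [1, 5, 5, 5, 10]
insert 8 at 3 → [1, 5, 5, 8, 5, 10]
insert 0 at 4 → [1, 5, 5, 8, 0, 5, 10]
append 8 → [1, 5, 5, 8, 0, 5, 10, 8]
reverse → [8, 10, 5, 0, 8, 5, 5, 1]
sum = 42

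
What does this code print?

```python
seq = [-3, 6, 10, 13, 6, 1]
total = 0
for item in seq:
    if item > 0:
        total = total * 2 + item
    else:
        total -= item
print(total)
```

item=-3: not >0, total = 0-(-3) = 3
item=6: >0, total = 3*2+6 = 12
item=10: >0, total = 12*2+10 = 34
item=13: >0, total = 34*2+13 = 81
item=6: >0, total = 81*2+6 = 168
item=1: >0, total = 168*2+1 = 337

337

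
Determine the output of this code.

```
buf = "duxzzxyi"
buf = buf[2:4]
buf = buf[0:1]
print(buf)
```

slice [2:4] → 'xz'
slice [0:1] → 'x'

x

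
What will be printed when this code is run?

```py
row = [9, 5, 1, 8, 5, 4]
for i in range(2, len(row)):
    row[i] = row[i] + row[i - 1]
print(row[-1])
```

23

i=2: row[2] = 1+5 = 6 → [9, 5, 6, 8, 5, 4]
i=3: row[3] = 8+6 = 14 → [9, 5, 6, 14, 5, 4]
i=4: row[4] = 5+14 = 19 → [9, 5, 6, 14, 19, 4]
i=5: row[5] = 4+19 = 23 → [9, 5, 6, 14, 19, 23]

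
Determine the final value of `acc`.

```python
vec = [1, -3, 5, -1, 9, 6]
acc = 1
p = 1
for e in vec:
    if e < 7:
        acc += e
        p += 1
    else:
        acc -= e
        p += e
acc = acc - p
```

e=1: <7, acc = 1+1 = 2; p=2
e=-3: <7, acc = 2+(-3) = -1; p=3
e=5: <7, acc = (-1)+5 = 4; p=4
e=-1: <7, acc = 4+(-1) = 3; p=5
e=9: not <7, acc = 3-9 = -6; p=14
e=6: <7, acc = (-6)+6 = 0; p=15
acc-p = 0-15 = -15

-15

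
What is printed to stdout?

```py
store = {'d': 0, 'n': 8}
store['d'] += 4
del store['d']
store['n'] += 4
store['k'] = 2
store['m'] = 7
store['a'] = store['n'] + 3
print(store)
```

store['d'] = 0+4 = 4 → {'d': 4, 'n': 8}
del 'd' → {'n': 8}
store['n'] = 8+4 = 12 → {'n': 12}
store['k'] = 2 → {'n': 12, 'k': 2}
store['m'] = 7 → {'n': 12, 'k': 2, 'm': 7}
store['a'] = store['n']+3 = 15 → {'n': 12, 'k': 2, 'm': 7, 'a': 15}

{'n': 12, 'k': 2, 'm': 7, 'a': 15}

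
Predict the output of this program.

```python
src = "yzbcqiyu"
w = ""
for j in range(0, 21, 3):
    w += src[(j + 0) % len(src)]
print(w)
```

j=0: add src[0]='y' → 'y'
j=3: add src[3]='c' → 'yc'
j=6: add src[6]='y' → 'ycy'
j=9: add src[1]='z' → 'ycyz'
j=12: add src[4]='q' → 'ycyzq'
j=15: add src[7]='u' → 'ycyzqu'
j=18: add src[2]='b' → 'ycyzqub'

ycyzqub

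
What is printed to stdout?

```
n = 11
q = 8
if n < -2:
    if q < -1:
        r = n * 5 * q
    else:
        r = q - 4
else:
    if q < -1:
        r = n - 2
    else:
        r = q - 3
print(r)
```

5

n=11, q=8
n < -2 is False; q < -1 is False
→ r = q - 3 = 5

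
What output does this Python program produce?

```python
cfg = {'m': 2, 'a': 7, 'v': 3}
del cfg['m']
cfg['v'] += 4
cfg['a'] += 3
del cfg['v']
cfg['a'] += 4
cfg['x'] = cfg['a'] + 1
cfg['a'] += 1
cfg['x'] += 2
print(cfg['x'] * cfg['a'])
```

del 'm' → {'a': 7, 'v': 3}
cfg['v'] = 3+4 = 7 → {'a': 7, 'v': 7}
cfg['a'] = 7+3 = 10 → {'a': 10, 'v': 7}
del 'v' → {'a': 10}
cfg['a'] = 10+4 = 14 → {'a': 14}
cfg['x'] = cfg['a']+1 = 15 → {'a': 14, 'x': 15}
cfg['a'] = 14+1 = 15 → {'a': 15, 'x': 15}
cfg['x'] = 15+2 = 17 → {'a': 15, 'x': 17}
cfg['x']*cfg['a'] = 17*15 = 255

255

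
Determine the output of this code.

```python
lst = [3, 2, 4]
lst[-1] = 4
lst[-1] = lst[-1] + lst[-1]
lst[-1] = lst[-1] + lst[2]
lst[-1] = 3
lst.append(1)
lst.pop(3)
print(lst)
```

lst[-1] = 4 → [3, 2, 4]
lst[-1] = lst[-1]+lst[-1] = 4+4 = 8 → [3, 2, 8]
lst[-1] = lst[-1]+lst[2] = 8+8 = 16 → [3, 2, 16]
lst[-1] = 3 → [3, 2, 3]
append 1 → [3, 2, 3, 1]
pop(3) removes 1 → [3, 2, 3]

[3, 2, 3]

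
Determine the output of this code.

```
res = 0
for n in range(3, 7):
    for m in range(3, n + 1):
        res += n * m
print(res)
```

n=3,m=3: res = 0+9 = 9
n=4,m=3: res = 9+12 = 21
n=4,m=4: res = 21+16 = 37
n=5,m=3: res = 37+15 = 52
n=5,m=4: res = 52+20 = 72
n=5,m=5: res = 72+25 = 97
n=6,m=3: res = 97+18 = 115
n=6,m=4: res = 115+24 = 139
n=6,m=5: res = 139+30 = 169
n=6,m=6: res = 169+36 = 205

205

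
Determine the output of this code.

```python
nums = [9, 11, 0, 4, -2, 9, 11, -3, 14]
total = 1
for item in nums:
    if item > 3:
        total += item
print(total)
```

item=9: >3, total = 1+9 = 10
item=11: >3, total = 10+11 = 21
item=0: not >3
item=4: >3, total = 21+4 = 25
item=-2: not >3
item=9: >3, total = 25+9 = 34
item=11: >3, total = 34+11 = 45
item=-3: not >3
item=14: >3, total = 45+14 = 59

59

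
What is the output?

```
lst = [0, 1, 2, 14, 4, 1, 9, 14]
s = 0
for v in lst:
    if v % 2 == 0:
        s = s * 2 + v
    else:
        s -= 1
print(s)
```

v=0: even, s = 0*2+0 = 0
v=1: not even, s = 0-1 = -1
v=2: even, s = (-1)*2+2 = 0
v=14: even, s = 0*2+14 = 14
v=4: even, s = 14*2+4 = 32
v=1: not even, s = 32-1 = 31
v=9: not even, s = 31-1 = 30
v=14: even, s = 30*2+14 = 74

74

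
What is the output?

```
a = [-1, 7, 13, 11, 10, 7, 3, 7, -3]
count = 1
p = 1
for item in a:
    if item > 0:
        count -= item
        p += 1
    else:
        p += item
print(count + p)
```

item=-1: not >0; p=0
item=7: >0, count = 1-7 = -6; p=1
item=13: >0, count = (-6)-13 = -19; p=2
item=11: >0, count = (-19)-11 = -30; p=3
item=10: >0, count = (-30)-10 = -40; p=4
item=7: >0, count = (-40)-7 = -47; p=5
item=3: >0, count = (-47)-3 = -50; p=6
item=7: >0, count = (-50)-7 = -57; p=7
item=-3: not >0; p=4
count+p = (-57)+4 = -53

-53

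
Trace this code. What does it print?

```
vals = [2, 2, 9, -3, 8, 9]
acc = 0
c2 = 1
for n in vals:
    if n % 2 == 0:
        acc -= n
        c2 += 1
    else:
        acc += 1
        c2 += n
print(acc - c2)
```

-28

n=2: even, acc = 0-2 = -2; c2=2
n=2: even, acc = (-2)-2 = -4; c2=3
n=9: not even, acc = (-4)+1 = -3; c2=12
n=-3: not even, acc = (-3)+1 = -2; c2=9
n=8: even, acc = (-2)-8 = -10; c2=10
n=9: not even, acc = (-10)+1 = -9; c2=19
acc-c2 = (-9)-19 = -28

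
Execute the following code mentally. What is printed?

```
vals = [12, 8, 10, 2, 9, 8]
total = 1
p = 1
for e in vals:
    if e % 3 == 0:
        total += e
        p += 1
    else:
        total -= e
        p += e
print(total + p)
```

25

e=12: %3==0, total = 1+12 = 13; p=2
e=8: not %3==0, total = 13-8 = 5; p=10
e=10: not %3==0, total = 5-10 = -5; p=20
e=2: not %3==0, total = (-5)-2 = -7; p=22
e=9: %3==0, total = (-7)+9 = 2; p=23
e=8: not %3==0, total = 2-8 = -6; p=31
total+p = (-6)+31 = 25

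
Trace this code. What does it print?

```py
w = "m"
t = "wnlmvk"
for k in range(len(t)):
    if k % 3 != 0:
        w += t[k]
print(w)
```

k=0: skip
k=1: add 'n' → 'mn'
k=2: add 'l' → 'mnl'
k=3: skip
k=4: add 'v' → 'mnlv'
k=5: add 'k' → 'mnlvk'

mnlvk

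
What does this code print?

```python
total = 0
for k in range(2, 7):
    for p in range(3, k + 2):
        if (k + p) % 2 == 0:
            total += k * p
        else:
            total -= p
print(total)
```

85

k=2,p=3: odd sum, total = 0-3 = -3
k=3,p=3: even sum, total = (-3)+9 = 6
k=3,p=4: odd sum, total = 6-4 = 2
k=4,p=3: odd sum, total = 2-3 = -1
k=4,p=4: even sum, total = (-1)+16 = 15
k=4,p=5: odd sum, total = 15-5 = 10
k=5,p=3: even sum, total = 10+15 = 25
k=5,p=4: odd sum, total = 25-4 = 21
k=5,p=5: even sum, total = 21+25 = 46
k=5,p=6: odd sum, total = 46-6 = 40
k=6,p=3: odd sum, total = 40-3 = 37
k=6,p=4: even sum, total = 37+24 = 61
k=6,p=5: odd sum, total = 61-5 = 56
k=6,p=6: even sum, total = 56+36 = 92
k=6,p=7: odd sum, total = 92-7 = 85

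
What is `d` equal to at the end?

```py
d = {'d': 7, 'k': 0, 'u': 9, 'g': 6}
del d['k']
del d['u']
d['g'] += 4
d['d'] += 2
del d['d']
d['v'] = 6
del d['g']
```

del 'k' → {'d': 7, 'u': 9, 'g': 6}
del 'u' → {'d': 7, 'g': 6}
d['g'] = 6+4 = 10 → {'d': 7, 'g': 10}
d['d'] = 7+2 = 9 → {'d': 9, 'g': 10}
del 'd' → {'g': 10}
d['v'] = 6 → {'g': 10, 'v': 6}
del 'g' → {'v': 6}

{'v': 6}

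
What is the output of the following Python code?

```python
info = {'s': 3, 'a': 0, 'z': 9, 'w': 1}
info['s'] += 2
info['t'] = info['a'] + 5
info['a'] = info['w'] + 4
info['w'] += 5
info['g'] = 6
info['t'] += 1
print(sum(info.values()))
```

37

info['s'] = 3+2 = 5 → {'s': 5, 'a': 0, 'z': 9, 'w': 1}
info['t'] = info['a']+5 = 5 → {'s': 5, 'a': 0, 'z': 9, 'w': 1, 't': 5}
info['a'] = info['w']+4 = 5 → {'s': 5, 'a': 5, 'z': 9, 'w': 1, 't': 5}
info['w'] = 1+5 = 6 → {'s': 5, 'a': 5, 'z': 9, 'w': 6, 't': 5}
info['g'] = 6 → {'s': 5, 'a': 5, 'z': 9, 'w': 6, 't': 5, 'g': 6}
info['t'] = 5+1 = 6 → {'s': 5, 'a': 5, 'z': 9, 'w': 6, 't': 6, 'g': 6}
sum of values = 37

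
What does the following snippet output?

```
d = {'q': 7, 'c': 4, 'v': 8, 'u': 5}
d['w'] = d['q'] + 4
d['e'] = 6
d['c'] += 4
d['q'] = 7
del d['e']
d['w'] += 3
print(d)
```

{'q': 7, 'c': 8, 'v': 8, 'u': 5, 'w': 14}

d['w'] = d['q']+4 = 11 → {'q': 7, 'c': 4, 'v': 8, 'u': 5, 'w': 11}
d['e'] = 6 → {'q': 7, 'c': 4, 'v': 8, 'u': 5, 'w': 11, 'e': 6}
d['c'] = 4+4 = 8 → {'q': 7, 'c': 8, 'v': 8, 'u': 5, 'w': 11, 'e': 6}
d['q'] = 7 → {'q': 7, 'c': 8, 'v': 8, 'u': 5, 'w': 11, 'e': 6}
del 'e' → {'q': 7, 'c': 8, 'v': 8, 'u': 5, 'w': 11}
d['w'] = 11+3 = 14 → {'q': 7, 'c': 8, 'v': 8, 'u': 5, 'w': 14}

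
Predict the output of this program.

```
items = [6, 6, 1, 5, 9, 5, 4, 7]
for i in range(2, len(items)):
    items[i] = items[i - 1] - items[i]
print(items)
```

[6, 6, 5, 0, -9, -14, -18, -25]

i=2: items[2] = 6-1 = 5 → [6, 6, 5, 5, 9, 5, 4, 7]
i=3: items[3] = 5-5 = 0 → [6, 6, 5, 0, 9, 5, 4, 7]
i=4: items[4] = 0-9 = -9 → [6, 6, 5, 0, -9, 5, 4, 7]
i=5: items[5] = (-9)-5 = -14 → [6, 6, 5, 0, -9, -14, 4, 7]
i=6: items[6] = (-14)-4 = -18 → [6, 6, 5, 0, -9, -14, -18, 7]
i=7: items[7] = (-18)-7 = -25 → [6, 6, 5, 0, -9, -14, -18, -25]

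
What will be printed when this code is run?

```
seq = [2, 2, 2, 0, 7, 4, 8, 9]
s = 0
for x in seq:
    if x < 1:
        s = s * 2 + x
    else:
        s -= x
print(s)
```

x=2: not <1, s = 0-2 = -2
x=2: not <1, s = (-2)-2 = -4
x=2: not <1, s = (-4)-2 = -6
x=0: <1, s = (-6)*2+0 = -12
x=7: not <1, s = (-12)-7 = -19
x=4: not <1, s = (-19)-4 = -23
x=8: not <1, s = (-23)-8 = -31
x=9: not <1, s = (-31)-9 = -40

-40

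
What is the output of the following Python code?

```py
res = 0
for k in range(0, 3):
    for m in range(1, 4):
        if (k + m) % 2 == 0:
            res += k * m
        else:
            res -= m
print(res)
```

k=0,m=1: odd sum, res = 0-1 = -1
k=0,m=2: even sum, res = (-1)+0 = -1
k=0,m=3: odd sum, res = (-1)-3 = -4
k=1,m=1: even sum, res = (-4)+1 = -3
k=1,m=2: odd sum, res = (-3)-2 = -5
k=1,m=3: even sum, res = (-5)+3 = -2
k=2,m=1: odd sum, res = (-2)-1 = -3
k=2,m=2: even sum, res = (-3)+4 = 1
k=2,m=3: odd sum, res = 1-3 = -2

-2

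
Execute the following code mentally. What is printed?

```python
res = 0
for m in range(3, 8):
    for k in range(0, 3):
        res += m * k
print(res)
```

75

m=3,k=0: res = 0+0 = 0
m=3,k=1: res = 0+3 = 3
m=3,k=2: res = 3+6 = 9
m=4,k=0: res = 9+0 = 9
m=4,k=1: res = 9+4 = 13
m=4,k=2: res = 13+8 = 21
m=5,k=0: res = 21+0 = 21
m=5,k=1: res = 21+5 = 26
m=5,k=2: res = 26+10 = 36
m=6,k=0: res = 36+0 = 36
m=6,k=1: res = 36+6 = 42
m=6,k=2: res = 42+12 = 54
m=7,k=0: res = 54+0 = 54
m=7,k=1: res = 54+7 = 61
m=7,k=2: res = 61+14 = 75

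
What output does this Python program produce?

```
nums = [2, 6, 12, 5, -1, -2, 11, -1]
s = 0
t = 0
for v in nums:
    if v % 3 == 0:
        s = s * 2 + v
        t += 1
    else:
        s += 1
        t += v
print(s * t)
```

v=2: not %3==0, s = 0+1 = 1; t=2
v=6: %3==0, s = 1*2+6 = 8; t=3
v=12: %3==0, s = 8*2+12 = 28; t=4
v=5: not %3==0, s = 28+1 = 29; t=9
v=-1: not %3==0, s = 29+1 = 30; t=8
v=-2: not %3==0, s = 30+1 = 31; t=6
v=11: not %3==0, s = 31+1 = 32; t=17
v=-1: not %3==0, s = 32+1 = 33; t=16
s*t = 33*16 = 528

528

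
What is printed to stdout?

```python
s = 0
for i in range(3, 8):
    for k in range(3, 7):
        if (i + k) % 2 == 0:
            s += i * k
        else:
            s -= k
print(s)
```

174

i=3,k=3: even sum, s = 0+9 = 9
i=3,k=4: odd sum, s = 9-4 = 5
i=3,k=5: even sum, s = 5+15 = 20
i=3,k=6: odd sum, s = 20-6 = 14
i=4,k=3: odd sum, s = 14-3 = 11
i=4,k=4: even sum, s = 11+16 = 27
i=4,k=5: odd sum, s = 27-5 = 22
i=4,k=6: even sum, s = 22+24 = 46
i=5,k=3: even sum, s = 46+15 = 61
i=5,k=4: odd sum, s = 61-4 = 57
i=5,k=5: even sum, s = 57+25 = 82
i=5,k=6: odd sum, s = 82-6 = 76
i=6,k=3: odd sum, s = 76-3 = 73
i=6,k=4: even sum, s = 73+24 = 97
i=6,k=5: odd sum, s = 97-5 = 92
i=6,k=6: even sum, s = 92+36 = 128
i=7,k=3: even sum, s = 128+21 = 149
i=7,k=4: odd sum, s = 149-4 = 145
i=7,k=5: even sum, s = 145+35 = 180
i=7,k=6: odd sum, s = 180-6 = 174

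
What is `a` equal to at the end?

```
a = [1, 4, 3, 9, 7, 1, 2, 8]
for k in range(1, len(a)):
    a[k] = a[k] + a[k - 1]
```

[1, 5, 8, 17, 24, 25, 27, 35]

k=1: a[1] = 4+1 = 5 → [1, 5, 3, 9, 7, 1, 2, 8]
k=2: a[2] = 3+5 = 8 → [1, 5, 8, 9, 7, 1, 2, 8]
k=3: a[3] = 9+8 = 17 → [1, 5, 8, 17, 7, 1, 2, 8]
k=4: a[4] = 7+17 = 24 → [1, 5, 8, 17, 24, 1, 2, 8]
k=5: a[5] = 1+24 = 25 → [1, 5, 8, 17, 24, 25, 2, 8]
k=6: a[6] = 2+25 = 27 → [1, 5, 8, 17, 24, 25, 27, 8]
k=7: a[7] = 8+27 = 35 → [1, 5, 8, 17, 24, 25, 27, 35]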